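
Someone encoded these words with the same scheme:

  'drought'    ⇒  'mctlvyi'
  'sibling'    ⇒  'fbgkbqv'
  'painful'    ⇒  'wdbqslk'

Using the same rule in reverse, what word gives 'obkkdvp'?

village

d(3)→m(12) and r(17)→c(2) fit y≡3x+3 (mod 26); the inverse of 3 mod 26 is 9. Each letter's alphabet position (a=0..z=25) is mapped through 3·x+3 mod 26 — an affine cipher.
Decoding obkkdvp: o(14)→9·(14−3)≡21=v; b(1)→9·(1−3)≡8=i; k(10)→9·(10−3)≡11=l; k(10)→9·(10−3)≡11=l; d(3)→9·(3−3)≡0=a; v(21)→9·(21−3)≡6=g; p(15)→9·(15−3)≡4=e (all mod 26).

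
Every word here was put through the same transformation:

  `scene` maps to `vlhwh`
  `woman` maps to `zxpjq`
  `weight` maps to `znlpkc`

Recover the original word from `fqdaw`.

Shifts by position in scene: pos 0: s→v (+3), pos 1: c→l (+9), pos 2: e→h (+3), pos 3: n→w (+9) — repeating every 2. It's a Vigenère-style cipher with numeric key [3,9]: position i shifts by key[i mod 2].
Reversing it on fqdaw: f−3=c, q−9=h, d−3=a, a−9=r, w−3=t.

chart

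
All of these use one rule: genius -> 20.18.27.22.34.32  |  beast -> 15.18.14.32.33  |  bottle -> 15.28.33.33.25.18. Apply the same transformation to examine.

18.37.14.26.22.27.18

g is letter #7 and maps to 20: an offset of 13. Each letter is replaced by its alphabet position (a=1..z=26) + 13.
For examine: e=5→18, x=24→37, a=1→14, m=13→26, i=9→22, n=14→27, e=5→18.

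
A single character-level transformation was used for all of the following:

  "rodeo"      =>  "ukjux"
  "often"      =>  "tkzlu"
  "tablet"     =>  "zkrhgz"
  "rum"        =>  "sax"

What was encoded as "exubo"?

ivory

The output letters match the input read backwards, each shifted +6: rodeo reversed is oedor. Two steps: reverse the string, then apply a Caesar shift of +6.
Decoding exubo: shift back: e−6=y, x−6=r, u−6=o, b−6=v, o−6=i → yrovi; then reverse → ivory.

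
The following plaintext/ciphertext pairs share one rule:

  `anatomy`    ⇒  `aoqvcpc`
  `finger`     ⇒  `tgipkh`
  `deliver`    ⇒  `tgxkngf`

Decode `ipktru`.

spring

The output letters match the input read backwards, each shifted +2: anatomy reversed is ymotana. Two steps: reverse the string, then apply a Caesar shift of +2.
Reversing it on ipktru: shift back: i−2=g, p−2=n, k−2=i, t−2=r, r−2=p, u−2=s → gnirps; then reverse → spring.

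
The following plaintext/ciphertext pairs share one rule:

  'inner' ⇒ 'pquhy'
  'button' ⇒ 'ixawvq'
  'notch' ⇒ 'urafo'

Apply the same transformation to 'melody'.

thsrkb

Shifts by position in inner: pos 0: i→p (+7), pos 1: n→q (+3), pos 2: n→u (+7), pos 3: e→h (+3) — repeating every 2. It's a Vigenère-style cipher with numeric key [7,3]: position i shifts by key[i mod 2].
For melody: m+7=t, e+3=h, l+7=s, o+3=r, d+7=k, y+3=b.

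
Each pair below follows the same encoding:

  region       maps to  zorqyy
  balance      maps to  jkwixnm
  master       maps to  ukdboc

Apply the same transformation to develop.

logmvzx

Shifts by position in region: pos 0: r→z (+8), pos 1: e→o (+10), pos 2: g→r (+11), pos 3: i→q (+8), pos 4: o→y (+10), pos 5: n→y (+11) — repeating every 3. A repeating key of period 3 is used — shifts +8, +10, +11 over and over.
Applying it to develop: d+8=l, e+10=o, v+11=g, e+8=m, l+10=v, o+11=z, p+8=x.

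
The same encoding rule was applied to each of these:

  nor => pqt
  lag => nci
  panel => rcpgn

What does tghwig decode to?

Compare letters: n→p is +2, o→q is +2, r→t is +2 — a constant shift. It's a constant shift of +2 (ROT2).
Reversing it on tghwig: t−2=r, g−2=e, h−2=f, w−2=u, i−2=g, g−2=e.

refuge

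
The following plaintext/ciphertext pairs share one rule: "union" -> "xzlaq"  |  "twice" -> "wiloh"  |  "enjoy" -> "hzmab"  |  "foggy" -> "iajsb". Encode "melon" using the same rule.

pqoaq

Shifts by position in union: pos 0: u→x (+3), pos 1: n→z (+12), pos 2: i→l (+3), pos 3: o→a (+12) — repeating every 2. The shifts repeat in a cycle of length 2: positions 0,1,… shift by +3, +12, then the pattern repeats.
For melon: m+3=p, e+12=q, l+3=o, o+12=a, n+3=q.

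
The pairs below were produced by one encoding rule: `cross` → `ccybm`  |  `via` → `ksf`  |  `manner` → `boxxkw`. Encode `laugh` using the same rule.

The output letters match the input read backwards, each shifted +10: cross reversed is ssorc. The word is reversed, then every letter is shifted forward by 10.
Applying it to laugh: reverse → hgual; then shift: h+10=r, g+10=q, u+10=e, a+10=k, l+10=v.

rqekv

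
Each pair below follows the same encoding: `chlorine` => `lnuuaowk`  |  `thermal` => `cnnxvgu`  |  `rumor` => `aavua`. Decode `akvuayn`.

remorse

Shifts by position in chlorine: pos 0: c→l (+9), pos 1: h→n (+6), pos 2: l→u (+9), pos 3: o→u (+6) — repeating every 2. A repeating key of period 2 is used — shifts +9, +6 over and over.
Reversing it on akvuayn: a−9=r, k−6=e, v−9=m, u−6=o, a−9=r, y−6=s, n−9=e.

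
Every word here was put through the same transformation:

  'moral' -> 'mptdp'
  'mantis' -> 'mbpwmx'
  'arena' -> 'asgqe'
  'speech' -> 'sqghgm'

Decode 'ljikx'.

light

In moral: m→m is +0, o→p is +1, r→t is +2, a→d is +3 — the shift increases by 1 each position. The shift increases by 1 at each position, starting from +0: 0, 1, 2, ….
Reversing it on ljikx: l−0=l, j−1=i, i−2=g, k−3=h, x−4=t.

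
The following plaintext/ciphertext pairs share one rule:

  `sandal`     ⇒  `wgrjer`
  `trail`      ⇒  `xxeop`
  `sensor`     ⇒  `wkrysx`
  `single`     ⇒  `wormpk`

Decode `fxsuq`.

Shifts by position in sandal: pos 0: s→w (+4), pos 1: a→g (+6), pos 2: n→r (+4), pos 3: d→j (+6) — repeating every 2. It's a Vigenère-style cipher with numeric key [4,6]: position i shifts by key[i mod 2].
Decoding fxsuq: f−4=b, x−6=r, s−4=o, u−6=o, q−4=m.

broom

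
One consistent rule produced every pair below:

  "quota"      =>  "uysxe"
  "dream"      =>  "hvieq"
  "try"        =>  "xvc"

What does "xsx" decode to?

tot

Compare letters: q→u is +4, u→y is +4, o→s is +4 — a constant shift. It's a constant shift of +4 (ROT4).
Decoding xsx: x−4=t, s−4=o, x−4=t.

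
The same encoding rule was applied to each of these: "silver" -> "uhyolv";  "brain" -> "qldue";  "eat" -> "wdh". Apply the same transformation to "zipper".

uhsslc

The word is reversed, then every letter is shifted forward by 3.
Applying it to zipper: reverse → reppiz; then shift: r+3=u, e+3=h, p+3=s, p+3=s, i+3=l, z+3=c.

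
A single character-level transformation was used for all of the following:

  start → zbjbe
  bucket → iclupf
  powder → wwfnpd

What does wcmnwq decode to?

puddle

The shift increases by 1 at each position, starting from +7: 7, 8, 9, ….
Undoing it on wcmnwq: w−7=p, c−8=u, m−9=d, n−10=d, w−11=l, q−12=e.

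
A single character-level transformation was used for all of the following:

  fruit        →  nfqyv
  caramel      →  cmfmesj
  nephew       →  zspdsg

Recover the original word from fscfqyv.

f(5)→n(13) and r(17)→f(5) fit y≡21x+12 (mod 26); the inverse of 21 mod 26 is 5. Each letter's alphabet position (a=0..z=25) is mapped through 21·x+12 mod 26 — an affine cipher.
Reversing it on fscfqyv: f(5)→5·(5−12)≡17=r; s(18)→5·(18−12)≡4=e; c(2)→5·(2−12)≡2=c; f(5)→5·(5−12)≡17=r; q(16)→5·(16−12)≡20=u; y(24)→5·(24−12)≡8=i; v(21)→5·(21−12)≡19=t (all mod 26).

recruit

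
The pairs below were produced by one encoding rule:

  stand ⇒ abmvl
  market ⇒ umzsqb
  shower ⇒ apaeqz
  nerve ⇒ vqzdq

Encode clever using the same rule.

ktqdqz

The shift depends on letter class: consonant s→a is +8, but vowel a→m is +12. The rule splits by letter class: vowels +12, consonants +8.
On clever: c(cons)+8=k, l(cons)+8=t, e(vowel)+12=q, v(cons)+8=d, e(vowel)+12=q, r(cons)+8=z.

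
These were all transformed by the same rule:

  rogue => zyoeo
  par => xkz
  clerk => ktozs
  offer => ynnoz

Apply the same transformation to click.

The shift depends on letter class: consonant r→z is +8, but vowel o→y is +10. Two shifts are in play — +10 for a/e/i/o/u, +8 for every other letter.
On click: c(cons)+8=k, l(cons)+8=t, i(vowel)+10=s, c(cons)+8=k, k(cons)+8=s.

ktsks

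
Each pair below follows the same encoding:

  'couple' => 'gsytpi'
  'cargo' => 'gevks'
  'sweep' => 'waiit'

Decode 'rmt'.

nip

Compare letters: c→g is +4, o→s is +4, u→y is +4 — a constant shift. Each letter is shifted forward by 4 in the alphabet (a Caesar shift of +4).
Decoding rmt: r−4=n, m−4=i, t−4=p.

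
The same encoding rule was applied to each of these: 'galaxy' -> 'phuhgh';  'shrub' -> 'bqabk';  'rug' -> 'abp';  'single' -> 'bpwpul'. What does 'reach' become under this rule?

alhlq

The shift depends on letter class: consonant g→p is +9, but vowel a→h is +7. The rule splits by letter class: vowels +7, consonants +9.
Applying it to reach: r(cons)+9=a, e(vowel)+7=l, a(vowel)+7=h, c(cons)+9=l, h(cons)+9=q.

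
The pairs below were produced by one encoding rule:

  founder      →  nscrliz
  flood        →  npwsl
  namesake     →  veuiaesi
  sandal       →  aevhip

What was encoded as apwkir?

A repeating key of period 2 is used — shifts +8, +4 over and over.
Reversing it on apwkir: a−8=s, p−4=l, w−8=o, k−4=g, i−8=a, r−4=n.

slogan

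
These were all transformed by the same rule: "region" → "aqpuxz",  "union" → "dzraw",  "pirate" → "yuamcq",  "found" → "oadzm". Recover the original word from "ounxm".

field

The shifts repeat in a cycle of length 2: positions 0,1,… shift by +9, +12, then the pattern repeats.
Decoding ounxm: o−9=f, u−12=i, n−9=e, x−12=l, m−9=d.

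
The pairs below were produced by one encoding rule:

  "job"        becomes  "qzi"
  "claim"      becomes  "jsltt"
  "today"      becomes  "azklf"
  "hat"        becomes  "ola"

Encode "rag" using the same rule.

The shift depends on letter class: consonant j→q is +7, but vowel o→z is +11. Two shifts are in play — +11 for a/e/i/o/u, +7 for every other letter.
For rag: r(cons)+7=y, a(vowel)+11=l, g(cons)+7=n.

yln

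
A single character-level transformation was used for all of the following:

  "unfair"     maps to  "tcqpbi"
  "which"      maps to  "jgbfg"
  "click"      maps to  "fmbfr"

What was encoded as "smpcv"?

plane

Each letter's alphabet position (a=0..z=25) is mapped through 21·x+15 mod 26 — an affine cipher.
Reversing it on smpcv: s(18)→5·(18−15)≡15=p; m(12)→5·(12−15)≡11=l; p(15)→5·(15−15)≡0=a; c(2)→5·(2−15)≡13=n; v(21)→5·(21−15)≡4=e (all mod 26).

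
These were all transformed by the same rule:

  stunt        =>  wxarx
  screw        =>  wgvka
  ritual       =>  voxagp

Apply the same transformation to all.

The shift depends on letter class: consonant s→w is +4, but vowel u→a is +6. Two shifts are in play — +6 for a/e/i/o/u, +4 for every other letter.
Applying it to all: a(vowel)+6=g, l(cons)+4=p, l(cons)+4=p.

gpp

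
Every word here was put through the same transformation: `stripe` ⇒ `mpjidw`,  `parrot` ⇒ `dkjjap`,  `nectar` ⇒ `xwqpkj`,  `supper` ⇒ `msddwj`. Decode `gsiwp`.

Each letter's alphabet position (a=0..z=25) is mapped through 3·x+10 mod 26 — an affine cipher.
Reversing it on gsiwp: g(6)→9·(6−10)≡16=q; s(18)→9·(18−10)≡20=u; i(8)→9·(8−10)≡8=i; w(22)→9·(22−10)≡4=e; p(15)→9·(15−10)≡19=t (all mod 26).

quiet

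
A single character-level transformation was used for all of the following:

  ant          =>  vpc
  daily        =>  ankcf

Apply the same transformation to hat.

The output letters match the input read backwards, each shifted +2: ant reversed is tna. The word is reversed, then every letter is shifted forward by 2.
Applying it to hat: reverse → tah; then shift: t+2=v, a+2=c, h+2=j.

vcj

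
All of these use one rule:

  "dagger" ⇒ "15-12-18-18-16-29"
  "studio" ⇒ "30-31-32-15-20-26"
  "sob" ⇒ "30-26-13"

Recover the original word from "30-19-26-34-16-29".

d is letter #4 and maps to 15: an offset of 11. Letters become their 1-based position plus 11 (so a→12, b→13, …).
Reversing it on 30-19-26-34-16-29: 30→(30−11)÷1=19=s, 19→(19−11)÷1=8=h, 26→(26−11)÷1=15=o, 34→(34−11)÷1=23=w, 16→(16−11)÷1=5=e, 29→(29−11)÷1=18=r.

shower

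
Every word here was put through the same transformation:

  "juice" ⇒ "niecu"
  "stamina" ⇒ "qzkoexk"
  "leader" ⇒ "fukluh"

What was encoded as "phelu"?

pride

j(9)→n(13) and u(20)→i(8) fit y≡9x+10 (mod 26); the inverse of 9 mod 26 is 3. Treating letters as 0–25, the rule is x ↦ 9x + 10 (mod 26).
Decoding phelu: p(15)→3·(15−10)≡15=p; h(7)→3·(7−10)≡17=r; e(4)→3·(4−10)≡8=i; l(11)→3·(11−10)≡3=d; u(20)→3·(20−10)≡4=e (all mod 26).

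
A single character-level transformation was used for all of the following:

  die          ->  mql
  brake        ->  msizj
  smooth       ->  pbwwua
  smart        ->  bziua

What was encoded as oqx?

pig

The output letters match the input read backwards, each shifted +8: die reversed is eid. The word is reversed, then every letter is shifted forward by 8.
Undoing it on oqx: shift back: o−8=g, q−8=i, x−8=p → gip; then reverse → pig.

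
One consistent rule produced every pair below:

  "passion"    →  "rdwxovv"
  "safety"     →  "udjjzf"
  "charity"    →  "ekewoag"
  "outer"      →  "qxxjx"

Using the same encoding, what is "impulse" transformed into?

Letter i (0-indexed) is shifted by i+2, so successive shifts are 2, 3, 4, ….
Applying it to impulse: i+2=k, m+3=p, p+4=t, u+5=z, l+6=r, s+7=z, e+8=m.

kptzrzm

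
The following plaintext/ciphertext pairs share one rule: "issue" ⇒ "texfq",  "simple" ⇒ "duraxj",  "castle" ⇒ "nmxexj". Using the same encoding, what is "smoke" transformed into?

A repeating key of period 3 is used — shifts +11, +12, +5 over and over.
On smoke: s+11=d, m+12=y, o+5=t, k+11=v, e+12=q.

dytvq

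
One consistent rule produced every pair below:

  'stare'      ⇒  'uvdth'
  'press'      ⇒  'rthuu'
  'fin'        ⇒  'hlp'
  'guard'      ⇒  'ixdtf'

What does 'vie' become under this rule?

The shift depends on letter class: consonant s→u is +2, but vowel a→d is +3. Two shifts are in play — +3 for a/e/i/o/u, +2 for every other letter.
For vie: v(cons)+2=x, i(vowel)+3=l, e(vowel)+3=h.

xlh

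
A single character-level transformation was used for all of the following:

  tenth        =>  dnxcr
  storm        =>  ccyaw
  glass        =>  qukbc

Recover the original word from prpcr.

fifth

Shifts by position in tenth: pos 0: t→d (+10), pos 1: e→n (+9), pos 2: n→x (+10), pos 3: t→c (+9) — repeating every 2. A repeating key of period 2 is used — shifts +10, +9 over and over.
Undoing it on prpcr: p−10=f, r−9=i, p−10=f, c−9=t, r−10=h.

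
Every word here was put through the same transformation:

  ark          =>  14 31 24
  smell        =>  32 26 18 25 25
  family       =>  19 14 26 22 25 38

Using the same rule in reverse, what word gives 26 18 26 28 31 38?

memory

a is letter #1 and maps to 14: an offset of 13. Letters become their 1-based position plus 13 (so a→14, b→15, …).
Decoding 26 18 26 28 31 38: 26→(26−13)÷1=13=m, 18→(18−13)÷1=5=e, 26→(26−13)÷1=13=m, 28→(28−13)÷1=15=o, 31→(31−13)÷1=18=r, 38→(38−13)÷1=25=y.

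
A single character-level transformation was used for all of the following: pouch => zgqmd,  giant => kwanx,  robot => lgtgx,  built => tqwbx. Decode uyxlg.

metro

p(15)→z(25) and o(14)→g(6) fit y≡19x+0 (mod 26); the inverse of 19 mod 26 is 11. This is an affine cipher: with a=0,…,z=25, each position x becomes (19x+0) mod 26.
Undoing it on uyxlg: u(20)→11·(20−0)≡12=m; y(24)→11·(24−0)≡4=e; x(23)→11·(23−0)≡19=t; l(11)→11·(11−0)≡17=r; g(6)→11·(6−0)≡14=o (all mod 26).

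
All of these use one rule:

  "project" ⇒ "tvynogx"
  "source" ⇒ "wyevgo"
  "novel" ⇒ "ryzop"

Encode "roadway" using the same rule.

The shift depends on letter class: consonant p→t is +4, but vowel o→y is +10. Two shifts are in play — +10 for a/e/i/o/u, +4 for every other letter.
Applying it to roadway: r(cons)+4=v, o(vowel)+10=y, a(vowel)+10=k, d(cons)+4=h, w(cons)+4=a, a(vowel)+10=k, y(cons)+4=c.

vykhakc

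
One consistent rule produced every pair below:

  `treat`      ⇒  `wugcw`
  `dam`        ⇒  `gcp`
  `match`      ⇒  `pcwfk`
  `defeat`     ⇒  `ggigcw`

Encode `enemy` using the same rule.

gqgpb

The shift depends on letter class: consonant t→w is +3, but vowel e→g is +2. Vowels shift forward by 2 and consonants shift forward by 3.
Applying it to enemy: e(vowel)+2=g, n(cons)+3=q, e(vowel)+2=g, m(cons)+3=p, y(cons)+3=b.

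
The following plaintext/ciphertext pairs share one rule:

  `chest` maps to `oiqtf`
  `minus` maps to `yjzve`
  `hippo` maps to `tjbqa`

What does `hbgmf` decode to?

vault

Shifts by position in chest: pos 0: c→o (+12), pos 1: h→i (+1), pos 2: e→q (+12), pos 3: s→t (+1) — repeating every 2. A repeating key of period 2 is used — shifts +12, +1 over and over.
Decoding hbgmf: h−12=v, b−1=a, g−12=u, m−1=l, f−12=t.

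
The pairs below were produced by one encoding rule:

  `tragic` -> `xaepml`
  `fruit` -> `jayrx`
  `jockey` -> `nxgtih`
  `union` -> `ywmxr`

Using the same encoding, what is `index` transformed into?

Shifts by position in tragic: pos 0: t→x (+4), pos 1: r→a (+9), pos 2: a→e (+4), pos 3: g→p (+9) — repeating every 2. It's a Vigenère-style cipher with numeric key [4,9]: position i shifts by key[i mod 2].
Applying it to index: i+4=m, n+9=w, d+4=h, e+9=n, x+4=b.

mwhnb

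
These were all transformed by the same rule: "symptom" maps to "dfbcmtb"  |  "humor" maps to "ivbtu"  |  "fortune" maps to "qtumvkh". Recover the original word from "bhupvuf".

This is an affine cipher: with a=0,…,z=25, each position x becomes (9x+23) mod 26.
Decoding bhupvuf: b(1)→3·(1−23)≡12=m; h(7)→3·(7−23)≡4=e; u(20)→3·(20−23)≡17=r; p(15)→3·(15−23)≡2=c; v(21)→3·(21−23)≡20=u; u(20)→3·(20−23)≡17=r; f(5)→3·(5−23)≡24=y (all mod 26).

mercury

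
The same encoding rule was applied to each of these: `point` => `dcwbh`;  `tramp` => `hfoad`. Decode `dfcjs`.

Every letter moves 14 places later in the alphabet, wrapping around z→a.
Decoding dfcjs: d−14=p, f−14=r, c−14=o, j−14=v, s−14=e.

prove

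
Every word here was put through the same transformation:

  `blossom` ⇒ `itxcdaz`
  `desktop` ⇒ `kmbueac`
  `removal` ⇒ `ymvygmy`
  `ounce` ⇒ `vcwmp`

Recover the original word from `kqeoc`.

diver

In blossom: b→i is +7, l→t is +8, o→x is +9, s→c is +10 — the shift increases by 1 each position. The shift increases by 1 at each position, starting from +7: 7, 8, 9, ….
Reversing it on kqeoc: k−7=d, q−8=i, e−9=v, o−10=e, c−11=r.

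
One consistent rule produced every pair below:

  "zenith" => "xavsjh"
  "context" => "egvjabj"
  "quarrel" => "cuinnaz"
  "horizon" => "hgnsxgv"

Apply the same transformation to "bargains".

z(25)→x(23) and e(4)→a(0) fit y≡11x+8 (mod 26); the inverse of 11 mod 26 is 19. Treating letters as 0–25, the rule is x ↦ 11x + 8 (mod 26).
On bargains: b(1)→11·1+8≡19=t; a(0)→11·0+8≡8=i; r(17)→11·17+8≡13=n; g(6)→11·6+8≡22=w; a(0)→11·0+8≡8=i; i(8)→11·8+8≡18=s; n(13)→11·13+8≡21=v; s(18)→11·18+8≡24=y (all mod 26).

tinwisvy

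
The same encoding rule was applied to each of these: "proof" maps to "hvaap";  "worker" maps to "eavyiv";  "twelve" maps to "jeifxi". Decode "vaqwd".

Treating letters as 0–25, the rule is x ↦ 7x + 6 (mod 26).
Decoding vaqwd: v(21)→15·(21−6)≡17=r; a(0)→15·(0−6)≡14=o; q(16)→15·(16−6)≡20=u; w(22)→15·(22−6)≡6=g; d(3)→15·(3−6)≡7=h (all mod 26).

rough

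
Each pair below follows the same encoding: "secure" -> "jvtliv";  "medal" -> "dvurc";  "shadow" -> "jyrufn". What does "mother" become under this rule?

dfkyvi

Compare letters: s→j is +17, e→v is +17, c→t is +17 — a constant shift. Every letter moves 17 places later in the alphabet, wrapping around z→a.
For mother: m+17=d, o+17=f, t+17=k, h+17=y, e+17=v, r+17=i.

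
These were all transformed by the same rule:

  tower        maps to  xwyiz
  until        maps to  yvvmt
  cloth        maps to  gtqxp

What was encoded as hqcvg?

Shifts by position in tower: pos 0: t→x (+4), pos 1: o→w (+8), pos 2: w→y (+2), pos 3: e→i (+4), pos 4: r→z (+8) — repeating every 3. A repeating key of period 3 is used — shifts +4, +8, +2 over and over.
Decoding hqcvg: h−4=d, q−8=i, c−2=a, v−4=r, g−8=y.

diary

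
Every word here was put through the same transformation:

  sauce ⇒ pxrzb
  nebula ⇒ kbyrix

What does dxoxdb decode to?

garage

Compare letters: s→p is +23, a→x is +23, u→r is +23 — a constant shift. This is a Caesar cipher with shift 23.
Decoding dxoxdb: d−23=g, x−23=a, o−23=r, x−23=a, d−23=g, b−23=e.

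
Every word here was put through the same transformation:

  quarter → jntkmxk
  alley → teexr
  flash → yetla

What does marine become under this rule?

This is a Caesar cipher with shift 19.
Applying it to marine: m+19=f, a+19=t, r+19=k, i+19=b, n+19=g, e+19=x.

ftkbgx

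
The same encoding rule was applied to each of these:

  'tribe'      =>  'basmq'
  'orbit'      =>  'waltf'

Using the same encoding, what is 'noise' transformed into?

vxsdq

In tribe: t→b is +8, r→a is +9, i→s is +10, b→m is +11 — the shift increases by 1 each position. Letter i (0-indexed) is shifted by i+8, so successive shifts are 8, 9, 10, ….
For noise: n+8=v, o+9=x, i+10=s, s+11=d, e+12=q.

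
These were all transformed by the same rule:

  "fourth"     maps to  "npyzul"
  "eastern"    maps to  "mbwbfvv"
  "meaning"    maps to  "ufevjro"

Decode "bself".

trade

Shifts by position in fourth: pos 0: f→n (+8), pos 1: o→p (+1), pos 2: u→y (+4), pos 3: r→z (+8), pos 4: t→u (+1), pos 5: h→l (+4) — repeating every 3. A repeating key of period 3 is used — shifts +8, +1, +4 over and over.
Reversing it on bself: b−8=t, s−1=r, e−4=a, l−8=d, f−1=e.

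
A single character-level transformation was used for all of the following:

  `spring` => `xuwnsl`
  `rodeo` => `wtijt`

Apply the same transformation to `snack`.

xsfhp

It's a constant shift of +5 (ROT5).
Applying it to snack: s+5=x, n+5=s, a+5=f, c+5=h, k+5=p.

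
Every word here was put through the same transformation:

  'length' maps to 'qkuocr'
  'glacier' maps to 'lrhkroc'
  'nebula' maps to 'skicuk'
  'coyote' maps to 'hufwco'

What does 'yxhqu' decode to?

trail

Each letter shifts forward by (position + 5), i.e. 5, 6, 7, … — the shift grows by one for each successive letter.
Decoding yxhqu: y−5=t, x−6=r, h−7=a, q−8=i, u−9=l.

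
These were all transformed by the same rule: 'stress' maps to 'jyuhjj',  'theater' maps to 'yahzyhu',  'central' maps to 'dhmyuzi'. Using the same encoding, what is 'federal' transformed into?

whshuzi

This is an affine cipher: with a=0,…,z=25, each position x becomes (15x+25) mod 26.
For federal: f(5)→15·5+25≡22=w; e(4)→15·4+25≡7=h; d(3)→15·3+25≡18=s; e(4)→15·4+25≡7=h; r(17)→15·17+25≡20=u; a(0)→15·0+25≡25=z; l(11)→15·11+25≡8=i (all mod 26).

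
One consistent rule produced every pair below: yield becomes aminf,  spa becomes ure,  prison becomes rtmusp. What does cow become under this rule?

esy

Two shifts are in play — +4 for a/e/i/o/u, +2 for every other letter.
Applying it to cow: c(cons)+2=e, o(vowel)+4=s, w(cons)+2=y.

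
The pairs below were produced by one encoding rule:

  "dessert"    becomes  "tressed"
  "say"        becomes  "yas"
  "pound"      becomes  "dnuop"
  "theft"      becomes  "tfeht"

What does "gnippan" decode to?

The output letters match the input read backwards: dessert reversed is tressed. The word is simply reversed.
Undoing it on gnippan: then reverse → napping.

napping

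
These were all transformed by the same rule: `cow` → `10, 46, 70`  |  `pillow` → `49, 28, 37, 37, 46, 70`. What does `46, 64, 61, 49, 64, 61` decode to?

c(#3)→10 and o(#15)→46: differences scale by 3, so n = 3·pos + 1. With a=1..z=26, the number is 3·pos + 1.
Reversing it on 46, 64, 61, 49, 64, 61: 46→(46−1)÷3=15=o, 64→(64−1)÷3=21=u, 61→(61−1)÷3=20=t, 49→(49−1)÷3=16=p, 64→(64−1)÷3=21=u, 61→(61−1)÷3=20=t.

output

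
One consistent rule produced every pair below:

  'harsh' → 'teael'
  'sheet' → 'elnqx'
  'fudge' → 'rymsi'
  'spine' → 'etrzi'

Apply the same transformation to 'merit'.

Shifts by position in harsh: pos 0: h→t (+12), pos 1: a→e (+4), pos 2: r→a (+9), pos 3: s→e (+12), pos 4: h→l (+4) — repeating every 3. It's a Vigenère-style cipher with numeric key [12,4,9]: position i shifts by key[i mod 3].
For merit: m+12=y, e+4=i, r+9=a, i+12=u, t+4=x.

yiaux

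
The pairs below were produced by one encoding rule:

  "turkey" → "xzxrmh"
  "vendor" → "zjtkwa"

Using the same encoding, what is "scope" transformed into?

whuwm

The shift increases by 1 at each position, starting from +4: 4, 5, 6, ….
For scope: s+4=w, c+5=h, o+6=u, p+7=w, e+8=m.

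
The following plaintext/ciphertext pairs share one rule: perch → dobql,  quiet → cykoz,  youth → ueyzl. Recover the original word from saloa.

ashes

p(15)→d(3) and e(4)→o(14) fit y≡25x+18 (mod 26); the inverse of 25 mod 26 is 25. Each letter's alphabet position (a=0..z=25) is mapped through 25·x+18 mod 26 — an affine cipher.
Undoing it on saloa: s(18)→25·(18−18)≡0=a; a(0)→25·(0−18)≡18=s; l(11)→25·(11−18)≡7=h; o(14)→25·(14−18)≡4=e; a(0)→25·(0−18)≡18=s (all mod 26).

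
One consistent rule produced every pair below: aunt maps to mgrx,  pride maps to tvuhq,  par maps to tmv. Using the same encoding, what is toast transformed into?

xamwx

Vowels shift forward by 12 and consonants shift forward by 4.
For toast: t(cons)+4=x, o(vowel)+12=a, a(vowel)+12=m, s(cons)+4=w, t(cons)+4=x.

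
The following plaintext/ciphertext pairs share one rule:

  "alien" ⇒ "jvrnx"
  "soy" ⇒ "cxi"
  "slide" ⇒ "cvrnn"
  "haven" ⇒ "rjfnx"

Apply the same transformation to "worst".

gxbcd

The shift depends on letter class: consonant l→v is +10, but vowel a→j is +9. Vowels shift forward by 9 and consonants shift forward by 10.
Applying it to worst: w(cons)+10=g, o(vowel)+9=x, r(cons)+10=b, s(cons)+10=c, t(cons)+10=d.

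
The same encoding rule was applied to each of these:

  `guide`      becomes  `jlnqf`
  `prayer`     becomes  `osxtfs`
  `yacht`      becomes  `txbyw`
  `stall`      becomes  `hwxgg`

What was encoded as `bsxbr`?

crack

Each letter's alphabet position (a=0..z=25) is mapped through 15·x+23 mod 26 — an affine cipher.
Decoding bsxbr: b(1)→7·(1−23)≡2=c; s(18)→7·(18−23)≡17=r; x(23)→7·(23−23)≡0=a; b(1)→7·(1−23)≡2=c; r(17)→7·(17−23)≡10=k (all mod 26).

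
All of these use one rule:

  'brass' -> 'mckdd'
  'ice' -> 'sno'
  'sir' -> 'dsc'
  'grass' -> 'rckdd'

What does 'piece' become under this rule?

asono

Two shifts are in play — +10 for a/e/i/o/u, +11 for every other letter.
On piece: p(cons)+11=a, i(vowel)+10=s, e(vowel)+10=o, c(cons)+11=n, e(vowel)+10=o.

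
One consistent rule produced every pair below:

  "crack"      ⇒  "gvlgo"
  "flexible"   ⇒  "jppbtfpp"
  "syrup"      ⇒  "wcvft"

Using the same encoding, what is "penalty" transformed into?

tprlpxc

Two shifts are in play — +11 for a/e/i/o/u, +4 for every other letter.
For penalty: p(cons)+4=t, e(vowel)+11=p, n(cons)+4=r, a(vowel)+11=l, l(cons)+4=p, t(cons)+4=x, y(cons)+4=c.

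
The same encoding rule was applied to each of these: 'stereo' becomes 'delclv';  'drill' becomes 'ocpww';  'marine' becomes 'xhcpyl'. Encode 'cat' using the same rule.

The rule splits by letter class: vowels +7, consonants +11.
On cat: c(cons)+11=n, a(vowel)+7=h, t(cons)+11=e.

nhe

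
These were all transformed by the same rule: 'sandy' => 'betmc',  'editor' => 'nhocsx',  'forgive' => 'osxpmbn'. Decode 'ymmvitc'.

pigment

It's a Vigenère-style cipher with numeric key [9,4,6]: position i shifts by key[i mod 3].
Reversing it on ymmvitc: y−9=p, m−4=i, m−6=g, v−9=m, i−4=e, t−6=n, c−9=t.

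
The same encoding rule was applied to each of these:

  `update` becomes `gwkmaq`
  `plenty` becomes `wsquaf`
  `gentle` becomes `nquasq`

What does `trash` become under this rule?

The shift depends on letter class: consonant p→w is +7, but vowel u→g is +12. Two shifts are in play — +12 for a/e/i/o/u, +7 for every other letter.
Applying it to trash: t(cons)+7=a, r(cons)+7=y, a(vowel)+12=m, s(cons)+7=z, h(cons)+7=o.

aymzo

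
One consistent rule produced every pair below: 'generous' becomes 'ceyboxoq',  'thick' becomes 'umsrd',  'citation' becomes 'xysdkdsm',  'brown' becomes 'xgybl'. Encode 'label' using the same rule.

The output letters match the input read backwards, each shifted +10: generous reversed is suoreneg. Read the word backwards and shift each letter +10.
Applying it to label: reverse → lebal; then shift: l+10=v, e+10=o, b+10=l, a+10=k, l+10=v.

volkv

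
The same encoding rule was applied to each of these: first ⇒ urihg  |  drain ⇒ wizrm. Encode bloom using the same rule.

yolln

Each pair mirrors across the alphabet (f↔u, i↔r, r↔i): positions sum to 25. This is the alphabet-reversal cipher (Atbash): a becomes z, b becomes y, etc.
Applying it to bloom: b↔y, l↔o, o↔l, o↔l, m↔n.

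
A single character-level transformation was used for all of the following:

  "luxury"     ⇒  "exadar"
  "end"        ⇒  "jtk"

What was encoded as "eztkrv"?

plenty

The output letters match the input read backwards, each shifted +6: luxury reversed is yruxul. Two steps: reverse the string, then apply a Caesar shift of +6.
Undoing it on eztkrv: shift back: e−6=y, z−6=t, t−6=n, k−6=e, r−6=l, v−6=p → ytnelp; then reverse → plenty.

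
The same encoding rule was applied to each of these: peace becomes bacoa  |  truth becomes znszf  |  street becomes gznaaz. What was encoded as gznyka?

p(15)→b(1) and e(4)→a(0) fit y≡19x+2 (mod 26); the inverse of 19 mod 26 is 11. Each letter's alphabet position (a=0..z=25) is mapped through 19·x+2 mod 26 — an affine cipher.
Decoding gznyka: g(6)→11·(6−2)≡18=s; z(25)→11·(25−2)≡19=t; n(13)→11·(13−2)≡17=r; y(24)→11·(24−2)≡8=i; k(10)→11·(10−2)≡10=k; a(0)→11·(0−2)≡4=e (all mod 26).

strike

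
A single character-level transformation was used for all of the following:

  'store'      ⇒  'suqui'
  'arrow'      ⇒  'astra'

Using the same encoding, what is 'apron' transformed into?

aqtrr

In store: s→s is +0, t→u is +1, o→q is +2, r→u is +3 — the shift increases by 1 each position. The shift increases by 1 at each position, starting from +0: 0, 1, 2, ….
On apron: a+0=a, p+1=q, r+2=t, o+3=r, n+4=r.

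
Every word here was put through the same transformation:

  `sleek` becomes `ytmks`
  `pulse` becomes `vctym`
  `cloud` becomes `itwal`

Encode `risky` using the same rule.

Shifts by position in sleek: pos 0: s→y (+6), pos 1: l→t (+8), pos 2: e→m (+8), pos 3: e→k (+6), pos 4: k→s (+8) — repeating every 3. The shifts repeat in a cycle of length 3: positions 0,1,… shift by +6, +8, +8, then the pattern repeats.
For risky: r+6=x, i+8=q, s+8=a, k+6=q, y+8=g.

xqaqg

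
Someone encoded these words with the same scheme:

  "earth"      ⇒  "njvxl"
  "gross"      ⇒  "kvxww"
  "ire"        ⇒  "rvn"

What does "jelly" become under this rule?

nnppc

Vowels shift forward by 9 and consonants shift forward by 4.
On jelly: j(cons)+4=n, e(vowel)+9=n, l(cons)+4=p, l(cons)+4=p, y(cons)+4=c.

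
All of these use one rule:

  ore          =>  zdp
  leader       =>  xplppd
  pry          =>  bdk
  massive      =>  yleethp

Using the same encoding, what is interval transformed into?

tzfpdhlx

The shift depends on letter class: consonant r→d is +12, but vowel o→z is +11. Vowels shift forward by 11 and consonants shift forward by 12.
Applying it to interval: i(vowel)+11=t, n(cons)+12=z, t(cons)+12=f, e(vowel)+11=p, r(cons)+12=d, v(cons)+12=h, a(vowel)+11=l, l(cons)+12=x.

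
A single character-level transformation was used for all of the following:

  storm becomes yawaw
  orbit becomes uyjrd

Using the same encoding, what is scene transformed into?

yjmwo

In storm: s→y is +6, t→a is +7, o→w is +8, r→a is +9 — the shift increases by 1 each position. Each letter shifts forward by (position + 6), i.e. 6, 7, 8, … — the shift grows by one for each successive letter.
On scene: s+6=y, c+7=j, e+8=m, n+9=w, e+10=o.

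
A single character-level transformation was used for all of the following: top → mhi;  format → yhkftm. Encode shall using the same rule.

latee

Each letter is shifted forward by 19 in the alphabet (a Caesar shift of +19).
On shall: s+19=l, h+19=a, a+19=t, l+19=e, l+19=e.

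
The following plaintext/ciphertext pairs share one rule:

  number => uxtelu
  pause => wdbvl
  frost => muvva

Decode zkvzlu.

shower

The shifts repeat in a cycle of length 2: positions 0,1,… shift by +7, +3, then the pattern repeats.
Undoing it on zkvzlu: z−7=s, k−3=h, v−7=o, z−3=w, l−7=e, u−3=r.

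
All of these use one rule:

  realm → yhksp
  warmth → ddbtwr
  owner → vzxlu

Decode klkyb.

Shifts by position in realm: pos 0: r→y (+7), pos 1: e→h (+3), pos 2: a→k (+10), pos 3: l→s (+7), pos 4: m→p (+3) — repeating every 3. A repeating key of period 3 is used — shifts +7, +3, +10 over and over.
Undoing it on klkyb: k−7=d, l−3=i, k−10=a, y−7=r, b−3=y.

diary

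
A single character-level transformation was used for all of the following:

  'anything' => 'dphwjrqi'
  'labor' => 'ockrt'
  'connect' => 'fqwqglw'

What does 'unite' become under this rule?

xprwg

Shifts by position in anything: pos 0: a→d (+3), pos 1: n→p (+2), pos 2: y→h (+9), pos 3: t→w (+3), pos 4: h→j (+2), pos 5: i→r (+9) — repeating every 3. The shifts repeat in a cycle of length 3: positions 0,1,… shift by +3, +2, +9, then the pattern repeats.
For unite: u+3=x, n+2=p, i+9=r, t+3=w, e+2=g.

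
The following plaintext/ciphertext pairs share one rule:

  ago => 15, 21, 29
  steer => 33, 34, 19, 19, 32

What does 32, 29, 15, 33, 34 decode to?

a is letter #1 and maps to 15: an offset of 14. Each letter is replaced by its alphabet position (a=1..z=26) + 14.
Undoing it on 32, 29, 15, 33, 34: 32→(32−14)÷1=18=r, 29→(29−14)÷1=15=o, 15→(15−14)÷1=1=a, 33→(33−14)÷1=19=s, 34→(34−14)÷1=20=t.

roast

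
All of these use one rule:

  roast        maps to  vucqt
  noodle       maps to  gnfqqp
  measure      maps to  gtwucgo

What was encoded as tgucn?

The output letters match the input read backwards, each shifted +2: roast reversed is tsaor. The word is reversed, then every letter is shifted forward by 2.
Decoding tgucn: shift back: t−2=r, g−2=e, u−2=s, c−2=a, n−2=l → resal; then reverse → laser.

laser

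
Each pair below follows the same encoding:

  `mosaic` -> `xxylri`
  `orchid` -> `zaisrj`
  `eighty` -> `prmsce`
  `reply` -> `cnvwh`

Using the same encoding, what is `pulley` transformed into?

It's a Vigenère-style cipher with numeric key [11,9,6]: position i shifts by key[i mod 3].
On pulley: p+11=a, u+9=d, l+6=r, l+11=w, e+9=n, y+6=e.

adrwne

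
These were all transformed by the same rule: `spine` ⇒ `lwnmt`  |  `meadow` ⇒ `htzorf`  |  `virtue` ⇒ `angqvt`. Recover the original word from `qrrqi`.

tooth

s(18)→l(11) and p(15)→w(22) fit y≡5x+25 (mod 26); the inverse of 5 mod 26 is 21. Each letter's alphabet position (a=0..z=25) is mapped through 5·x+25 mod 26 — an affine cipher.
Undoing it on qrrqi: q(16)→21·(16−25)≡19=t; r(17)→21·(17−25)≡14=o; r(17)→21·(17−25)≡14=o; q(16)→21·(16−25)≡19=t; i(8)→21·(8−25)≡7=h (all mod 26).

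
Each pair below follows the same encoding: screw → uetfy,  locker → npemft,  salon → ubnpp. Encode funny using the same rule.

The rule splits by letter class: vowels +1, consonants +2.
Applying it to funny: f(cons)+2=h, u(vowel)+1=v, n(cons)+2=p, n(cons)+2=p, y(cons)+2=a.

hvppa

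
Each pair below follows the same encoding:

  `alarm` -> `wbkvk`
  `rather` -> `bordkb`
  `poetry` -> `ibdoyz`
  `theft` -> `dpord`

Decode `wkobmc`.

scream

The word is reversed, then every letter is shifted forward by 10.
Undoing it on wkobmc: shift back: w−10=m, k−10=a, o−10=e, b−10=r, m−10=c, c−10=s → maercs; then reverse → scream.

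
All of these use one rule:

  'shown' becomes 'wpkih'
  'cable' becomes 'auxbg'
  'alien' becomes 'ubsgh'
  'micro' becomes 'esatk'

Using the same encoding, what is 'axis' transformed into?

ulsw

s(18)→w(22) and h(7)→p(15) fit y≡3x+20 (mod 26); the inverse of 3 mod 26 is 9. This is an affine cipher: with a=0,…,z=25, each position x becomes (3x+20) mod 26.
Applying it to axis: a(0)→3·0+20≡20=u; x(23)→3·23+20≡11=l; i(8)→3·8+20≡18=s; s(18)→3·18+20≡22=w (all mod 26).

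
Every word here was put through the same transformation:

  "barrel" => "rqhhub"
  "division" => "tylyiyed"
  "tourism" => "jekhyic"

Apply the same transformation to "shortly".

Compare letters: b→r is +16, a→q is +16, r→h is +16 — a constant shift. It's a constant shift of +16 (ROT16).
For shortly: s+16=i, h+16=x, o+16=e, r+16=h, t+16=j, l+16=b, y+16=o.

ixehjbo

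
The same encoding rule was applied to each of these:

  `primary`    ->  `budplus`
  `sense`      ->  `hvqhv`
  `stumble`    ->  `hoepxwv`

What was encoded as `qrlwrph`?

Two steps: reverse the string, then apply a Caesar shift of +3.
Reversing it on qrlwrph: shift back: q−3=n, r−3=o, l−3=i, w−3=t, r−3=o, p−3=m, h−3=e → noitome; then reverse → emotion.

emotion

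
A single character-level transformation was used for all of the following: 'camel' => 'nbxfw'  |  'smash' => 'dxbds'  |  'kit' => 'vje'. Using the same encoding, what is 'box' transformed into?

mpi

The shift depends on letter class: consonant c→n is +11, but vowel a→b is +1. The rule splits by letter class: vowels +1, consonants +11.
On box: b(cons)+11=m, o(vowel)+1=p, x(cons)+11=i.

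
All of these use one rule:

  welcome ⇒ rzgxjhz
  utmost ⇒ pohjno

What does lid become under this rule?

Compare letters: w→r is +21, e→z is +21, l→g is +21 — a constant shift. Each letter is shifted forward by 21 in the alphabet (a Caesar shift of +21).
For lid: l+21=g, i+21=d, d+21=y.

gdy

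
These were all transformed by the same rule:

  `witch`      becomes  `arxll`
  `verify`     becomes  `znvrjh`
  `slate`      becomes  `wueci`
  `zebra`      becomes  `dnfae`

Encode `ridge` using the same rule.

Shifts by position in witch: pos 0: w→a (+4), pos 1: i→r (+9), pos 2: t→x (+4), pos 3: c→l (+9) — repeating every 2. The shifts repeat in a cycle of length 2: positions 0,1,… shift by +4, +9, then the pattern repeats.
On ridge: r+4=v, i+9=r, d+4=h, g+9=p, e+4=i.

vrhpi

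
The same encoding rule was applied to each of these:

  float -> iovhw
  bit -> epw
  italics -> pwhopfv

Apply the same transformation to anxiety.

The shift depends on letter class: consonant f→i is +3, but vowel o→v is +7. Vowels shift forward by 7 and consonants shift forward by 3.
Applying it to anxiety: a(vowel)+7=h, n(cons)+3=q, x(cons)+3=a, i(vowel)+7=p, e(vowel)+7=l, t(cons)+3=w, y(cons)+3=b.

hqaplwb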